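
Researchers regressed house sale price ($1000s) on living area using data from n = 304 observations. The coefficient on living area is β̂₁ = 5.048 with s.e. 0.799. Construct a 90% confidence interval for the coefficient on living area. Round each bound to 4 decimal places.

(3.7297, 6.3663)

df = n − 2 = 304 − 2 = 302.
t* = t_{0.05, 302} = 1.649915.
Margin = t* × SE = 1.649915 × 0.799 = 1.318282.
CI: 5.048 ± 1.318282 → (3.7297, 6.3663).
With 90% confidence, each one-unit increase in living area is associated with a change of between 3.7297 and 6.3663 $1000s in house sale price.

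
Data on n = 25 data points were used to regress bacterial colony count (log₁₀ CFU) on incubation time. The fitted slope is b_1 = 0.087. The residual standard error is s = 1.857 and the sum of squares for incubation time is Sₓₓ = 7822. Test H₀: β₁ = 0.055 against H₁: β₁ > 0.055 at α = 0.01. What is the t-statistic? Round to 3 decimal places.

SE(b_1) = s/√Sₓₓ = 1.857/√7822 = 0.0209968.
t = (0.087 − 0.055) / 0.0209968 = 1.524.
df = n − 2 = 23.
One-sided p ≈ 0.0706, which is ≥ 0.01, so fail to reject H₀.
The data do not give significant evidence that the true slope on incubation time exceeds 0.055 log₁₀ CFU per unit.

t = 1.524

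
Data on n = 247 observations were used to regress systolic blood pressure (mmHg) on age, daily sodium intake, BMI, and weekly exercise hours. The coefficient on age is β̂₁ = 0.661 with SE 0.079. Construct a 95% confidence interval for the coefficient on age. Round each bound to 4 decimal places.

(0.5054, 0.8166)

df = n − k − 1 = 247 − 4 − 1 = 242.
t* = t_{0.025, 242} = 1.969815.
Margin = t* × SE = 1.969815 × 0.079 = 0.155615.
CI: 0.661 ± 0.155615 → (0.5054, 0.8166).
With 95% confidence, each one-unit increase in age is associated with a change of between 0.5054 and 0.8166 mmHg in systolic blood pressure, holding the other predictors fixed.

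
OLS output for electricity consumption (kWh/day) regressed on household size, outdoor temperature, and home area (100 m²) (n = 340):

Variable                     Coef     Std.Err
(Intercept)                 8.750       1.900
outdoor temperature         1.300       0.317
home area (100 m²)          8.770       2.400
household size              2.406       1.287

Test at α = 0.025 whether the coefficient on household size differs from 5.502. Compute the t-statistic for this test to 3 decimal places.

t = -2.406

Read off: b = 2.406, SE = 1.287 for household size.
H₀: β₁ = 5.502 vs H₁: β₁ ≠ 5.502.
t = (2.406 − 5.502) / 1.287 = -2.406.
df = n − k − 1 = 340 − 3 − 1 = 336.
Two-sided p ≈ 0.0167, which is < 0.025, so reject H₀.
There is evidence that the true slope on household size differs from 5.502 kWh/day per unit, holding the other predictors fixed.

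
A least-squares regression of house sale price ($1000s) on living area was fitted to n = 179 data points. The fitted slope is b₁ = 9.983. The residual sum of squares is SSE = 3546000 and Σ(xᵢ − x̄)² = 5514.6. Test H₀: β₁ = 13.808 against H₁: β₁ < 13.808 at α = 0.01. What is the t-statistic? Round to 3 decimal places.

t = -2.007

MSE = SSE/(n − 2) = 3546000/177 = 20033.9.
SE(b₁) = √(MSE/Sₓₓ) = √(20033.9/5514.6) = 1.90601.
t = (9.983 − 13.808) / 1.90601 = -2.007.
df = n − 2 = 177.
One-sided p ≈ 0.0231, which is ≥ 0.01, so fail to reject H₀.
The data do not give significant evidence that the true slope on living area is below 13.808 $1000s per unit.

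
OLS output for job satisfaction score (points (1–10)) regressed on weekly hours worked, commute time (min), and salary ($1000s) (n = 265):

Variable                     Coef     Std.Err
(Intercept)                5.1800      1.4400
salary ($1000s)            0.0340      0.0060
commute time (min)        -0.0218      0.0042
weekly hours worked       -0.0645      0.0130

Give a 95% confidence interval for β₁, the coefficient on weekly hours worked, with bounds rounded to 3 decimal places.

Read off: b = -0.0645, SE = 0.0130 for weekly hours worked.
df = n − k − 1 = 265 − 3 − 1 = 261.
t* = t_{0.025, 261} = 1.969095.
Margin = t* × SE = 1.969095 × 0.0130 = 0.02560.
CI: -0.0645 ± 0.02560 → (-0.090, -0.039).

(-0.090, -0.039)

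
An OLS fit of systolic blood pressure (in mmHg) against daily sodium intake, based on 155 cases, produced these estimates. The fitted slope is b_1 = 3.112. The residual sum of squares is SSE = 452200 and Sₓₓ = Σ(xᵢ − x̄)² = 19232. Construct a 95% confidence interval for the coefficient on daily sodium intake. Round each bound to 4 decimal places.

MSE = SSE/(n − 2) = 452200/153 = 2955.56.
SE(b_1) = √(MSE/Sₓₓ) = √(2955.56/19232) = 0.392019.
df = n − 2 = 153.
t* = t_{0.025, 153} = 1.97559.
Margin = t* × SE = 1.97559 × 0.392019 = 0.774469.
CI: 3.112 ± 0.774469 → (2.3375, 3.8865).
With 95% confidence, each one-unit increase in daily sodium intake is associated with a change of between 2.3375 and 3.8865 mmHg in systolic blood pressure.

(2.3375, 3.8865)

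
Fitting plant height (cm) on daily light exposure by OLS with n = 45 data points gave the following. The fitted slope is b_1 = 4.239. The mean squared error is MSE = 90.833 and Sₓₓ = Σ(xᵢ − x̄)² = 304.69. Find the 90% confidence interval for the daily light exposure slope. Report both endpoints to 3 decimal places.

(3.321, 5.157)

SE(b_1) = √(MSE/Sₓₓ) = √(90.833/304.69) = 0.546.
df = n − 2 = 43.
t* = t_{0.05, 43} = 1.681071.
Margin = t* × SE = 1.681071 × 0.546 = 0.91786.
CI: 4.239 ± 0.91786 → (3.321, 5.157).
With 90% confidence, each one-unit increase in daily light exposure is associated with a change of between 3.321 and 5.157 cm in plant height.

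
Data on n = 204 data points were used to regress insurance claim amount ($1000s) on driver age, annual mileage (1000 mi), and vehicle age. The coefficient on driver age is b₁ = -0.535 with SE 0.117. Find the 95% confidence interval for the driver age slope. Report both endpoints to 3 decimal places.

df = n − k − 1 = 204 − 3 − 1 = 200.
t* = t_{0.025, 200} = 1.971896.
Margin = t* × SE = 1.971896 × 0.117 = 0.23071.
CI: -0.535 ± 0.23071 → (-0.766, -0.304).
With 95% confidence, each one-unit increase in driver age is associated with a change of between -0.766 and -0.304 $1000s in insurance claim amount, holding the other predictors fixed.

(-0.766, -0.304)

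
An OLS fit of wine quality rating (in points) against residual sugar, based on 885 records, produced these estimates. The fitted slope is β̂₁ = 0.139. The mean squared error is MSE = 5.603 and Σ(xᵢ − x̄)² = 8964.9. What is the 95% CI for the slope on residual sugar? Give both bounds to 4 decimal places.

SE(β̂₁) = √(MSE/Sₓₓ) = √(5.603/8964.9) = 0.0249999.
df = n − 2 = 883.
t* = t_{0.025, 883} = 1.962654.
Margin = t* × SE = 1.962654 × 0.0249999 = 0.049066.
CI: 0.139 ± 0.049066 → (0.0899, 0.1881).
With 95% confidence, each one-unit increase in residual sugar is associated with a change of between 0.0899 and 0.1881 points in wine quality rating.

(0.0899, 0.1881)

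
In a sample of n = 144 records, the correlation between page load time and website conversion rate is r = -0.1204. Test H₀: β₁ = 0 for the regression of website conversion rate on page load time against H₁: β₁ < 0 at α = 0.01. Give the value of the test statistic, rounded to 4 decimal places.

t = r·√(n − 2)/√(1 − r²) = -0.1204·√142/√0.985504 = -1.4452.
df = n − 2 = 142.
One-sided p ≈ 0.0753, which is ≥ 0.01, so fail to reject H₀.
The data do not give significant evidence of a linear association between page load time and website conversion rate.

t = -1.4452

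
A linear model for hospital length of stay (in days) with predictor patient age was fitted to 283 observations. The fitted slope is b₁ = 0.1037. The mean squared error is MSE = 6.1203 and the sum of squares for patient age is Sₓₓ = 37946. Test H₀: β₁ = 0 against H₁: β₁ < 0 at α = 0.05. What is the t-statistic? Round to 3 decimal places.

t = 8.165

SE(b₁) = √(MSE/Sₓₓ) = √(6.1203/37946) = 0.0127.
t = 0.1037 / 0.0127 = 8.165.
df = n − 2 = 281.
One-sided p ≈ 1.0000, which is ≥ 0.05, so fail to reject H₀.
The data do not give significant evidence that the true slope on patient age is negative.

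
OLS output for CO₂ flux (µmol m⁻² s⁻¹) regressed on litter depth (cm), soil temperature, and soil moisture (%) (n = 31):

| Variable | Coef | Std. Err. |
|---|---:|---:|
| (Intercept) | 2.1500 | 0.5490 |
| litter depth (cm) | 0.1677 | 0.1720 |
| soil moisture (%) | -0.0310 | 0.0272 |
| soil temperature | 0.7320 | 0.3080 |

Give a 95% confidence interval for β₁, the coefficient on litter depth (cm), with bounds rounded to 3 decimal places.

(-0.185, 0.521)

Read off: b = 0.1677, SE = 0.1720 for litter depth (cm).
df = n − k − 1 = 31 − 3 − 1 = 27.
t* = t_{0.025, 27} = 2.051831.
Margin = t* × SE = 2.051831 × 0.1720 = 0.35291.
CI: 0.1677 ± 0.35291 → (-0.185, 0.521).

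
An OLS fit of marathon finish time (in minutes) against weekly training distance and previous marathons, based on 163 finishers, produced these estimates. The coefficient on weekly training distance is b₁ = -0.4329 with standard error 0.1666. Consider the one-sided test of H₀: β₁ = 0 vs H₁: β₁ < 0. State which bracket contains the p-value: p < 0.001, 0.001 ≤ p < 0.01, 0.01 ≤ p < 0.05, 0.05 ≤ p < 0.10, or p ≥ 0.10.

0.001 ≤ p < 0.01

t = -0.4329 / 0.1666 = -2.598.
df = n − k − 1 = 163 − 2 − 1 = 160.
One-sided p = P(T_{160} < t) ≈ 0.0051.
So 0.001 ≤ p < 0.01.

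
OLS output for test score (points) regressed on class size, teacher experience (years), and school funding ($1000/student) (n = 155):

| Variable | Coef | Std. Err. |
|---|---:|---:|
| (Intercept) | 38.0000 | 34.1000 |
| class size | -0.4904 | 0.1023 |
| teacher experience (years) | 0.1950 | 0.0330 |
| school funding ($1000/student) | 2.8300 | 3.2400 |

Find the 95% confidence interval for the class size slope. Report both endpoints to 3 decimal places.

Read off: b = -0.4904, SE = 0.1023 for class size.
df = n − k − 1 = 155 − 3 − 1 = 151.
t* = t_{0.025, 151} = 1.975799.
Margin = t* × SE = 1.975799 × 0.1023 = 0.20212.
CI: -0.4904 ± 0.20212 → (-0.693, -0.288).

(-0.693, -0.288)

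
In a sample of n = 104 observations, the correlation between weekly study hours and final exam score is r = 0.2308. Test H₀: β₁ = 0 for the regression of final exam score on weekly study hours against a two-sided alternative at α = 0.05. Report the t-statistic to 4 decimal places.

t = r·√(n − 2)/√(1 − r²) = 0.2308·√102/√0.946731 = 2.3956.
df = n − 2 = 102.
Two-sided p ≈ 0.0184, which is < 0.05, so reject H₀.
There is evidence of a linear association between weekly study hours and final exam score.

t = 2.3956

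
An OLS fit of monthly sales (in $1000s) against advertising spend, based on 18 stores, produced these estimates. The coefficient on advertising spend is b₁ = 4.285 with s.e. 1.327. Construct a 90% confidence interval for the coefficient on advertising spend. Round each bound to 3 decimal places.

(1.968, 6.602)

df = n − 2 = 18 − 2 = 16.
t* = t_{0.05, 16} = 1.745884.
Margin = t* × SE = 1.745884 × 1.327 = 2.31679.
CI: 4.285 ± 2.31679 → (1.968, 6.602).
With 90% confidence, each one-unit increase in advertising spend is associated with a change of between 1.968 and 6.602 $1000s in monthly sales.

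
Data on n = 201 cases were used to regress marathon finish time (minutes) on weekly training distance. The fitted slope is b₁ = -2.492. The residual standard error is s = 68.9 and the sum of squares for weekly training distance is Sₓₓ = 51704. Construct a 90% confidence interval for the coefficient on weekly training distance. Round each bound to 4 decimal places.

SE(b₁) = s/√Sₓₓ = 68.9/√51704 = 0.30301.
df = n − 2 = 199.
t* = t_{0.05, 199} = 1.652547.
Margin = t* × SE = 1.652547 × 0.30301 = 0.500738.
CI: -2.492 ± 0.500738 → (-2.9927, -1.9913).
With 90% confidence, each one-unit increase in weekly training distance is associated with a change of between -2.9927 and -1.9913 minutes in marathon finish time.

(-2.9927, -1.9913)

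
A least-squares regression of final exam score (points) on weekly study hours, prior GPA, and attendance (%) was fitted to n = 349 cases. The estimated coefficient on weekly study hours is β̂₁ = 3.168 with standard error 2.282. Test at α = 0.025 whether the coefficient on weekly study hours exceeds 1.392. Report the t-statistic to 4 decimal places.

t = 0.7783

H₀: β₁ = 1.392 vs H₁: β₁ > 1.392.
t = (β̂₁ − β₁⁰)/SE = (3.168 − 1.392) / 2.282 = 0.7783.
df = n − k − 1 = 349 − 3 − 1 = 345.
One-sided p ≈ 0.2185, which is ≥ 0.025, so fail to reject H₀.
The data do not give significant evidence that the true slope on weekly study hours exceeds 1.392 points per unit, holding the other predictors fixed.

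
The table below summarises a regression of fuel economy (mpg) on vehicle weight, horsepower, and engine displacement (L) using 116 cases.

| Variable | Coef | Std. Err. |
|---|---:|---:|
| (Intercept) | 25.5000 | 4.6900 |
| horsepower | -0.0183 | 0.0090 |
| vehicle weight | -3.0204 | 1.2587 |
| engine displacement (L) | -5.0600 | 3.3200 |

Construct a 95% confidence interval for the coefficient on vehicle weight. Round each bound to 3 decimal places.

(-5.514, -0.526)

Read off: b = -3.0204, SE = 1.2587 for vehicle weight.
df = n − k − 1 = 116 − 3 − 1 = 112.
t* = t_{0.025, 112} = 1.981372.
Margin = t* × SE = 1.981372 × 1.2587 = 2.49395.
CI: -3.0204 ± 2.49395 → (-5.514, -0.526).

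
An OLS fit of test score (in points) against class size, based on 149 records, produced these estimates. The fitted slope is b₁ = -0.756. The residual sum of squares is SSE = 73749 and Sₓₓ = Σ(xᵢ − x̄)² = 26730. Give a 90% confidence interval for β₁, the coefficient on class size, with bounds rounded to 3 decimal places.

(-0.983, -0.529)

MSE = SSE/(n − 2) = 73749/147 = 501.694.
SE(b₁) = √(MSE/Sₓₓ) = √(501.694/26730) = 0.137.
df = n − 2 = 147.
t* = t_{0.05, 147} = 1.655285.
Margin = t* × SE = 1.655285 × 0.137 = 0.22677.
CI: -0.756 ± 0.22677 → (-0.983, -0.529).
With 90% confidence, each one-unit increase in class size is associated with a change of between -0.983 and -0.529 points in test score.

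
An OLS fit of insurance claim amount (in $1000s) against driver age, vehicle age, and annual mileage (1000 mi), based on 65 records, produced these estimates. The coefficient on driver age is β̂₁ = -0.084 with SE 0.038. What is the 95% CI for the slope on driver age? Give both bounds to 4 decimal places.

(-0.1600, -0.0080)

df = n − k − 1 = 65 − 3 − 1 = 61.
t* = t_{0.025, 61} = 1.999624.
Margin = t* × SE = 1.999624 × 0.038 = 0.075986.
CI: -0.084 ± 0.075986 → (-0.1600, -0.0080).
With 95% confidence, each one-unit increase in driver age is associated with a change of between -0.1600 and -0.0080 $1000s in insurance claim amount, holding the other predictors fixed.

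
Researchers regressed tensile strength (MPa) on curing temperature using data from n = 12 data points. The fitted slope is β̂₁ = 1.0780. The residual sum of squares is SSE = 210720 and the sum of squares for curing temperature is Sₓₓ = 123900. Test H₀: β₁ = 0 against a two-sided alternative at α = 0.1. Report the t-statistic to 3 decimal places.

MSE = SSE/(n − 2) = 210720/10 = 21072.
SE(β̂₁) = √(MSE/Sₓₓ) = √(21072/123900) = 0.412399.
t = 1.0780 / 0.412399 = 2.614.
df = n − 2 = 10.
Two-sided p ≈ 0.0259, which is < 0.1, so reject H₀.
There is evidence that curing temperature is associated with tensile strength.

t = 2.614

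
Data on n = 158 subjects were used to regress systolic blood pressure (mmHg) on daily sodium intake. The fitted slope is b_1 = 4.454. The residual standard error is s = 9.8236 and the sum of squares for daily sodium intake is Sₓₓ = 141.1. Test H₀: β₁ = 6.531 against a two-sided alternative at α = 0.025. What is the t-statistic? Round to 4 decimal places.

t = -2.5115

SE(b_1) = s/√Sₓₓ = 9.8236/√141.1 = 0.827003.
t = (4.454 − 6.531) / 0.827003 = -2.5115.
df = n − 2 = 156.
Two-sided p ≈ 0.0130, which is < 0.025, so reject H₀.
There is evidence that the true slope on daily sodium intake differs from 6.531 mmHg per unit.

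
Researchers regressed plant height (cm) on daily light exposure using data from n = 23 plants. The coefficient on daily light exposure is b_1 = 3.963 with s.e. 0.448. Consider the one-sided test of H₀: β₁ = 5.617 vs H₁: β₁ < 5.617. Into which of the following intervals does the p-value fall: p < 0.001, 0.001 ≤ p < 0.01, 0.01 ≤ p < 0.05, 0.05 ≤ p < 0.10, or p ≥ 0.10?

p < 0.001

t = (3.963 − 5.617) / 0.448 = -3.692.
df = n − 2 = 23 − 2 = 21.
One-sided p = P(T_{21} < t) ≈ 0.0007.
So p < 0.001.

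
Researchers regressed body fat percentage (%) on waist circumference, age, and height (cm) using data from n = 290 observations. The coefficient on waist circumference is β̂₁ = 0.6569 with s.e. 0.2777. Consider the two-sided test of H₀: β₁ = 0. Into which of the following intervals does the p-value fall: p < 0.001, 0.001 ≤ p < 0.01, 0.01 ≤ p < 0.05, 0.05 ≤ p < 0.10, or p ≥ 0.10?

t = 0.6569 / 0.2777 = 2.366.
df = n − k − 1 = 290 − 3 − 1 = 286.
Two-sided p = 2·P(T_{286} > |t|) ≈ 0.0187.
So 0.01 ≤ p < 0.05.

0.01 ≤ p < 0.05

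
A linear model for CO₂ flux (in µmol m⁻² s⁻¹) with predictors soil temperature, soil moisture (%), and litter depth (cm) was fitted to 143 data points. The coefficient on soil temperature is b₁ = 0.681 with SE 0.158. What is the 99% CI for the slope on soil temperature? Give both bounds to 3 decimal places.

(0.268, 1.094)

df = n − k − 1 = 143 − 3 − 1 = 139.
t* = t_{0.005, 139} = 2.611662.
Margin = t* × SE = 2.611662 × 0.158 = 0.41264.
CI: 0.681 ± 0.41264 → (0.268, 1.094).
With 99% confidence, each one-unit increase in soil temperature is associated with a change of between 0.268 and 1.094 µmol m⁻² s⁻¹ in CO₂ flux, holding the other predictors fixed.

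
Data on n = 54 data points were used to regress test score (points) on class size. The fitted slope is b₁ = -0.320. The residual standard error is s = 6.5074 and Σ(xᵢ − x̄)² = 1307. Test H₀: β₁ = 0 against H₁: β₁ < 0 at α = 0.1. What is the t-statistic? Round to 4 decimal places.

SE(b₁) = s/√Sₓₓ = 6.5074/√1307 = 0.179999.
t = -0.320 / 0.179999 = -1.7778.
df = n − 2 = 52.
One-sided p ≈ 0.0406, which is < 0.1, so reject H₀.
There is evidence that the true slope on class size is negative.

t = -1.7778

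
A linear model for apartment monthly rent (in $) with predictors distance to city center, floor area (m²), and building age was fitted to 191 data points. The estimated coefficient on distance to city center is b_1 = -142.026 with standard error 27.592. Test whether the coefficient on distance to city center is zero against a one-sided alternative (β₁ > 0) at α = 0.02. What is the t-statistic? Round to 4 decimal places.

H₀: β₁ = 0 vs H₁: β₁ > 0.
t = (b_1 − β₁⁰)/SE = -142.026 / 27.592 = -5.1474.
df = n − k − 1 = 191 − 3 − 1 = 187.
One-sided p ≈ 1.0000, which is ≥ 0.02, so fail to reject H₀.
The data do not give significant evidence that the true slope on distance to city center is positive, holding the other predictors fixed.

t = -5.1474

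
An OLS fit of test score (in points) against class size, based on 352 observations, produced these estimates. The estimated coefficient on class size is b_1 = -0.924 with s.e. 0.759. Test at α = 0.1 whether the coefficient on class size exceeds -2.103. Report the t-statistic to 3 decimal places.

H₀: β₁ = -2.103 vs H₁: β₁ > -2.103.
t = (b_1 − β₁⁰)/SE = (-0.924 − (-2.103)) / 0.759 = 1.553.
df = n − 2 = 352 − 2 = 350.
One-sided p ≈ 0.0606, which is < 0.1, so reject H₀.
There is evidence that the true slope on class size exceeds -2.103 points per unit.

t = 1.553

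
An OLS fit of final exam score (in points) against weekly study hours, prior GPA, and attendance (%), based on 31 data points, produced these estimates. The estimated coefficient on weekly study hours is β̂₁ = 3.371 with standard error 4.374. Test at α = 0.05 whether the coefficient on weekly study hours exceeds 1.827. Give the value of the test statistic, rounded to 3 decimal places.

t = 0.353

H₀: β₁ = 1.827 vs H₁: β₁ > 1.827.
t = (β̂₁ − β₁⁰)/SE = (3.371 − 1.827) / 4.374 = 0.353.
df = n − k − 1 = 31 − 3 − 1 = 27.
One-sided p ≈ 0.3634, which is ≥ 0.05, so fail to reject H₀.
The data do not give significant evidence that the true slope on weekly study hours exceeds 1.827 points per unit, holding the other predictors fixed.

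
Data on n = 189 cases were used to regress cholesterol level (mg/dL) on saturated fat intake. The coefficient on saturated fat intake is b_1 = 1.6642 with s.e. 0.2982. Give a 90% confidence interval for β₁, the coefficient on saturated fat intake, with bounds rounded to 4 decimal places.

(1.1713, 2.1571)

df = n − 2 = 189 − 2 = 187.
t* = t_{0.05, 187} = 1.653043.
Margin = t* × SE = 1.653043 × 0.2982 = 0.492937.
CI: 1.6642 ± 0.492937 → (1.1713, 2.1571).
With 90% confidence, each one-unit increase in saturated fat intake is associated with a change of between 1.1713 and 2.1571 mg/dL in cholesterol level.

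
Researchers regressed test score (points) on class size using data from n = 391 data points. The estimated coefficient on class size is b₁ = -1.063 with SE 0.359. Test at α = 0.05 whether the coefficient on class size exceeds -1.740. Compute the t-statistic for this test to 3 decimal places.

H₀: β₁ = -1.740 vs H₁: β₁ > -1.740.
t = (b₁ − β₁⁰)/SE = (-1.063 − (-1.740)) / 0.359 = 1.886.
df = n − 2 = 391 − 2 = 389.
One-sided p ≈ 0.0300, which is < 0.05, so reject H₀.
There is evidence that the true slope on class size exceeds -1.740 points per unit.

t = 1.886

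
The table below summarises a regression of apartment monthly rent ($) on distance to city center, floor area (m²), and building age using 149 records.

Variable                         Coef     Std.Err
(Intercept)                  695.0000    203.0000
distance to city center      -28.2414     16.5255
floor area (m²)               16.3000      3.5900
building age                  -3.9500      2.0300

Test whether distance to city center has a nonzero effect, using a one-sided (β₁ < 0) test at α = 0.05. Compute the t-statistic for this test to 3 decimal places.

t = -1.709

Read off: b = -28.2414, SE = 16.5255 for distance to city center.
H₀: β₁ = 0 vs H₁: β₁ < 0.
t = -28.2414 / 16.5255 = -1.709.
df = n − k − 1 = 149 − 3 − 1 = 145.
One-sided p ≈ 0.0448, which is < 0.05, so reject H₀.
There is evidence that the true slope on distance to city center is negative, holding the other predictors fixed.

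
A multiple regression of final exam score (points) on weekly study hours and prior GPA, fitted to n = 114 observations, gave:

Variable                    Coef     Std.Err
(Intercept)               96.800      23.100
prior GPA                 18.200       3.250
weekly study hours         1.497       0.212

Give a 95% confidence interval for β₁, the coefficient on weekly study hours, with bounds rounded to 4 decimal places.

Read off: b = 1.497, SE = 0.212 for weekly study hours.
df = n − k − 1 = 114 − 2 − 1 = 111.
t* = t_{0.025, 111} = 1.981567.
Margin = t* × SE = 1.981567 × 0.212 = 0.420092.
CI: 1.497 ± 0.420092 → (1.0769, 1.9171).

(1.0769, 1.9171)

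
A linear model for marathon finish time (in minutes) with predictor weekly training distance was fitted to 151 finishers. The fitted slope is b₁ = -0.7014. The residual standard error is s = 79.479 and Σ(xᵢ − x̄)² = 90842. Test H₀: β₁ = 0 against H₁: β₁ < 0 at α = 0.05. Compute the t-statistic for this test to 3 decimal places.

t = -2.660

SE(b₁) = s/√Sₓₓ = 79.479/√90842 = 0.263699.
t = -0.7014 / 0.263699 = -2.660.
df = n − 2 = 149.
One-sided p ≈ 0.0043, which is < 0.05, so reject H₀.
There is evidence that the true slope on weekly training distance is negative.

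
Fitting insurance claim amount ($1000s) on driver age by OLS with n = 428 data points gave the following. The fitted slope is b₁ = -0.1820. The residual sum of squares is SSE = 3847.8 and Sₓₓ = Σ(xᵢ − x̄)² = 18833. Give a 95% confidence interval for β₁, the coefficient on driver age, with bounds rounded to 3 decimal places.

(-0.225, -0.139)

MSE = SSE/(n − 2) = 3847.8/426 = 9.03239.
SE(b₁) = √(MSE/Sₓₓ) = √(9.03239/18833) = 0.0218999.
df = n − 2 = 426.
t* = t_{0.025, 426} = 1.965548.
Margin = t* × SE = 1.965548 × 0.0218999 = 0.04305.
CI: -0.1820 ± 0.04305 → (-0.225, -0.139).
With 95% confidence, each one-unit increase in driver age is associated with a change of between -0.225 and -0.139 $1000s in insurance claim amount.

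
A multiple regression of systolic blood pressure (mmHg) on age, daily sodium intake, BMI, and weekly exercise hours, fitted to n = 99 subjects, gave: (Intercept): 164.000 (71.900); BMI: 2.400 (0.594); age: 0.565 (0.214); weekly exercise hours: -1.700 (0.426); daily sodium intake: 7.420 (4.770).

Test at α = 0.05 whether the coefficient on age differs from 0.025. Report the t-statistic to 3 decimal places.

t = 2.523

Read off: b = 0.565, SE = 0.214 for age.
H₀: β₁ = 0.025 vs H₁: β₁ ≠ 0.025.
t = (0.565 − 0.025) / 0.214 = 2.523.
df = n − k − 1 = 99 − 4 − 1 = 94.
Two-sided p ≈ 0.0133, which is < 0.05, so reject H₀.
There is evidence that the true slope on age differs from 0.025 mmHg per unit, holding the other predictors fixed.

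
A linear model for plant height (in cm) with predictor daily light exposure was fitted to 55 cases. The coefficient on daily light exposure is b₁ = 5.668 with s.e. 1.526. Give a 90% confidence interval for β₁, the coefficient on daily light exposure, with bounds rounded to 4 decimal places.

df = n − 2 = 55 − 2 = 53.
t* = t_{0.05, 53} = 1.674116.
Margin = t* × SE = 1.674116 × 1.526 = 2.554701.
CI: 5.668 ± 2.554701 → (3.1133, 8.2227).
With 90% confidence, each one-unit increase in daily light exposure is associated with a change of between 3.1133 and 8.2227 cm in plant height.

(3.1133, 8.2227)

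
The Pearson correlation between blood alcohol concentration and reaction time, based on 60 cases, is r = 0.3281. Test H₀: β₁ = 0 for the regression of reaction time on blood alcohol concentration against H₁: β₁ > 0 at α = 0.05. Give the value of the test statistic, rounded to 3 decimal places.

t = 2.645

t = r·√(n − 2)/√(1 − r²) = 0.3281·√58/√0.89235 = 2.645.
df = n − 2 = 58.
One-sided p ≈ 0.0052, which is < 0.05, so reject H₀.
There is evidence of a linear association between blood alcohol concentration and reaction time.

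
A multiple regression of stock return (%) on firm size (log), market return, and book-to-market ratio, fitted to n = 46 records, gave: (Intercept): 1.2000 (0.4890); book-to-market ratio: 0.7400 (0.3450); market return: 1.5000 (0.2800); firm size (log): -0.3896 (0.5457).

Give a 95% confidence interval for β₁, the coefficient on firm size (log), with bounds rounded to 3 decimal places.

Read off: b = -0.3896, SE = 0.5457 for firm size (log).
df = n − k − 1 = 46 − 3 − 1 = 42.
t* = t_{0.025, 42} = 2.018082.
Margin = t* × SE = 2.018082 × 0.5457 = 1.10127.
CI: -0.3896 ± 1.10127 → (-1.491, 0.712).

(-1.491, 0.712)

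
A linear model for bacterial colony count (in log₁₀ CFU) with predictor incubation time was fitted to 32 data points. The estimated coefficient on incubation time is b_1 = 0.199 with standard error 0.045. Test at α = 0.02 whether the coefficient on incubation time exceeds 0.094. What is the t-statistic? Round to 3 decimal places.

H₀: β₁ = 0.094 vs H₁: β₁ > 0.094.
t = (b_1 − β₁⁰)/SE = (0.199 − 0.094) / 0.045 = 2.333.
df = n − 2 = 32 − 2 = 30.
One-sided p ≈ 0.0133, which is < 0.02, so reject H₀.
There is evidence that the true slope on incubation time exceeds 0.094 log₁₀ CFU per unit.

t = 2.333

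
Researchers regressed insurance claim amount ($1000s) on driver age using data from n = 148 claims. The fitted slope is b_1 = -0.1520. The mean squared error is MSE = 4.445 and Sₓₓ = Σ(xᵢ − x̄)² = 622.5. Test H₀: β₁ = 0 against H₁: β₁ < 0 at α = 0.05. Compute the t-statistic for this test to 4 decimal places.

t = -1.7988

SE(b_1) = √(MSE/Sₓₓ) = √(4.445/622.5) = 0.0845018.
t = -0.1520 / 0.0845018 = -1.7988.
df = n − 2 = 146.
One-sided p ≈ 0.0371, which is < 0.05, so reject H₀.
There is evidence that the true slope on driver age is negative.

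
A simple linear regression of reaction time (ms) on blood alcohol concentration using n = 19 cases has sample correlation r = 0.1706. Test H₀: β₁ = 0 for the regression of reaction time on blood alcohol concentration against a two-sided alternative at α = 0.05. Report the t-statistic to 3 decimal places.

t = r·√(n − 2)/√(1 − r²) = 0.1706·√17/√0.970896 = 0.714.
df = n − 2 = 17.
Two-sided p ≈ 0.4850, which is ≥ 0.05, so fail to reject H₀.
The data do not give significant evidence of a linear association between blood alcohol concentration and reaction time.

t = 0.714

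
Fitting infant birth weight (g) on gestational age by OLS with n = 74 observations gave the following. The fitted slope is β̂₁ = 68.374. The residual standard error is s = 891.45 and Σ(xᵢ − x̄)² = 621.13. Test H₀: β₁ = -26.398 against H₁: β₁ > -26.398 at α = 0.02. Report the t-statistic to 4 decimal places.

SE(β̂₁) = s/√Sₓₓ = 891.45/√621.13 = 35.7689.
t = (68.374 − (-26.398)) / 35.7689 = 2.6496.
df = n − 2 = 72.
One-sided p ≈ 0.0050, which is < 0.02, so reject H₀.
There is evidence that the true slope on gestational age exceeds -26.398 g per unit.

t = 2.6496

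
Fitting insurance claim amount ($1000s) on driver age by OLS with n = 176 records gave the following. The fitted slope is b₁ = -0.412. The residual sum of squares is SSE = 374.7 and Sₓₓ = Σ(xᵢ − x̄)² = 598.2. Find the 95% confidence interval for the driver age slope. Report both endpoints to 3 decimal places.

MSE = SSE/(n − 2) = 374.7/174 = 2.15345.
SE(b₁) = √(MSE/Sₓₓ) = √(2.15345/598.2) = 0.059999.
df = n − 2 = 174.
t* = t_{0.025, 174} = 1.973691.
Margin = t* × SE = 1.973691 × 0.059999 = 0.11842.
CI: -0.412 ± 0.11842 → (-0.530, -0.294).
With 95% confidence, each one-unit increase in driver age is associated with a change of between -0.530 and -0.294 $1000s in insurance claim amount.

(-0.530, -0.294)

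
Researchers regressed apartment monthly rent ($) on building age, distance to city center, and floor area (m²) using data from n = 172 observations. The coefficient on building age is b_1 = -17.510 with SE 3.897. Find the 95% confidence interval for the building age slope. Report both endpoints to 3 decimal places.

df = n − k − 1 = 172 − 3 − 1 = 168.
t* = t_{0.025, 168} = 1.974185.
Margin = t* × SE = 1.974185 × 3.897 = 7.69340.
CI: -17.510 ± 7.69340 → (-25.203, -9.817).
With 95% confidence, each one-unit increase in building age is associated with a change of between -25.203 and -9.817 $ in apartment monthly rent, holding the other predictors fixed.

(-25.203, -9.817)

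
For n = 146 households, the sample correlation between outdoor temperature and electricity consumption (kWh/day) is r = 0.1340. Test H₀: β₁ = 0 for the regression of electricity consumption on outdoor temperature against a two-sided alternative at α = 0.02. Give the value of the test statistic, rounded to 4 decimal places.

t = 1.6226

t = r·√(n − 2)/√(1 − r²) = 0.1340·√144/√0.982044 = 1.6226.
df = n − 2 = 144.
Two-sided p ≈ 0.1069, which is ≥ 0.02, so fail to reject H₀.
The data do not give significant evidence of a linear association between outdoor temperature and electricity consumption.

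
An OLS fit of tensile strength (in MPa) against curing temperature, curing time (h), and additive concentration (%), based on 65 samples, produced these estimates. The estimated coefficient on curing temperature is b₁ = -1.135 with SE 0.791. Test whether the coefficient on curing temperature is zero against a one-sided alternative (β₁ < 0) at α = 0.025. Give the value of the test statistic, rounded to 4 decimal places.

H₀: β₁ = 0 vs H₁: β₁ < 0.
t = (b₁ − β₁⁰)/SE = -1.135 / 0.791 = -1.4349.
df = n − k − 1 = 65 − 3 − 1 = 61.
One-sided p ≈ 0.0782, which is ≥ 0.025, so fail to reject H₀.
The data do not give significant evidence that the true slope on curing temperature is negative, holding the other predictors fixed.

t = -1.4349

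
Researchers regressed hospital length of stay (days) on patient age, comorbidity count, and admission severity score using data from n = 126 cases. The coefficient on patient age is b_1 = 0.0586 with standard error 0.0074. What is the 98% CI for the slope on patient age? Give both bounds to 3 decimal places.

df = n − k − 1 = 126 − 3 − 1 = 122.
t* = t_{0.01, 122} = 2.357302.
Margin = t* × SE = 2.357302 × 0.0074 = 0.01744.
CI: 0.0586 ± 0.01744 → (0.041, 0.076).
With 98% confidence, each one-unit increase in patient age is associated with a change of between 0.041 and 0.076 days in hospital length of stay, holding the other predictors fixed.

(0.041, 0.076)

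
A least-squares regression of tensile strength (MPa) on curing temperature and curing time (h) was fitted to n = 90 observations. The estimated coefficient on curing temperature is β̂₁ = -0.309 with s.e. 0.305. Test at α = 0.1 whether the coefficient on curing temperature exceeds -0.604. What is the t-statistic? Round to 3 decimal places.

H₀: β₁ = -0.604 vs H₁: β₁ > -0.604.
t = (β̂₁ − β₁⁰)/SE = (-0.309 − (-0.604)) / 0.305 = 0.967.
df = n − k − 1 = 90 − 2 − 1 = 87.
One-sided p ≈ 0.1681, which is ≥ 0.1, so fail to reject H₀.
The data do not give significant evidence that the true slope on curing temperature exceeds -0.604 MPa per unit, holding the other predictors fixed.

t = 0.967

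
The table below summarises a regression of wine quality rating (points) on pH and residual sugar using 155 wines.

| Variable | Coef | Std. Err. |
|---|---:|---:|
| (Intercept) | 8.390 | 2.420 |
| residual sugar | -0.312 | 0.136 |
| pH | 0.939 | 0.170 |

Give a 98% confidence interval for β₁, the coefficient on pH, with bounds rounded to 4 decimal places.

Read off: b = 0.939, SE = 0.170 for pH.
df = n − k − 1 = 155 − 2 − 1 = 152.
t* = t_{0.01, 152} = 2.351131.
Margin = t* × SE = 2.351131 × 0.170 = 0.399692.
CI: 0.939 ± 0.399692 → (0.5393, 1.3387).

(0.5393, 1.3387)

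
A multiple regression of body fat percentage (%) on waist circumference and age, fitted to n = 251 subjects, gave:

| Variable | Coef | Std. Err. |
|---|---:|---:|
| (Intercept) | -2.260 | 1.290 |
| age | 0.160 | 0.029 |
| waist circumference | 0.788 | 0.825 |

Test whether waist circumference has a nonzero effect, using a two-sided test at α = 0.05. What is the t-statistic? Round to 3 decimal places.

Read off: b = 0.788, SE = 0.825 for waist circumference.
H₀: β₁ = 0 vs H₁: β₁ ≠ 0.
t = 0.788 / 0.825 = 0.955.
df = n − k − 1 = 251 − 2 − 1 = 248.
Two-sided p ≈ 0.3404, which is ≥ 0.05, so fail to reject H₀.
The data do not give significant evidence of an association between waist circumference and body fat percentage, after adjusting for the other predictors.

t = 0.955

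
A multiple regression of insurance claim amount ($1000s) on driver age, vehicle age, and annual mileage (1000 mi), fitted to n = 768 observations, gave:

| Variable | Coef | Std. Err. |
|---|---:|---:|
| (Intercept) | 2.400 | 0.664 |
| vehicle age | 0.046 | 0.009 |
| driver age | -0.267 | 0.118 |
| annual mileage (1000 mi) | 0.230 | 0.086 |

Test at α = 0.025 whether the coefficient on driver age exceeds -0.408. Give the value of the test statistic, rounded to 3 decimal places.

Read off: b = -0.267, SE = 0.118 for driver age.
H₀: β₁ = -0.408 vs H₁: β₁ > -0.408.
t = (-0.267 − (-0.408)) / 0.118 = 1.195.
df = n − k − 1 = 768 − 3 − 1 = 764.
One-sided p ≈ 0.1162, which is ≥ 0.025, so fail to reject H₀.
The data do not give significant evidence that the true slope on driver age exceeds -0.408 $1000s per unit, holding the other predictors fixed.

t = 1.195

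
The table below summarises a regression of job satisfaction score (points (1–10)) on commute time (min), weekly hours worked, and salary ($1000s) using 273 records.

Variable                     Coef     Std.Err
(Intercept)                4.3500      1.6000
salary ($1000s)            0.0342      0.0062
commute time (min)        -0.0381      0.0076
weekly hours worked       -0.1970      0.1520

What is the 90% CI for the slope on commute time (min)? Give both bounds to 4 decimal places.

Read off: b = -0.0381, SE = 0.0076 for commute time (min).
df = n − k − 1 = 273 − 3 − 1 = 269.
t* = t_{0.05, 269} = 1.650538.
Margin = t* × SE = 1.650538 × 0.0076 = 0.012544.
CI: -0.0381 ± 0.012544 → (-0.0506, -0.0256).

(-0.0506, -0.0256)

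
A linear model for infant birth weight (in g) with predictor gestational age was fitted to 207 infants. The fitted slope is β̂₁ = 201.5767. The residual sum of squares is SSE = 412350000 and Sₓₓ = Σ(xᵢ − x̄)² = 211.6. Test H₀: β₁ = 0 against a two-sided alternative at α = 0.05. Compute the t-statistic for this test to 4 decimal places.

t = 2.0675

MSE = SSE/(n − 2) = 412350000/205 = 2.01146e+06.
SE(β̂₁) = √(MSE/Sₓₓ) = √(2.01146e+06/211.6) = 97.4986.
t = 201.5767 / 97.4986 = 2.0675.
df = n − 2 = 205.
Two-sided p ≈ 0.0399, which is < 0.05, so reject H₀.
There is evidence that gestational age is associated with infant birth weight.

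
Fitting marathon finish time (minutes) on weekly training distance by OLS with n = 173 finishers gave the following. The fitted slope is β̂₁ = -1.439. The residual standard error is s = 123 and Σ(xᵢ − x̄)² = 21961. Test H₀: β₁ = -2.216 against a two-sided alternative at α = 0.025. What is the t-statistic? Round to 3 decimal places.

t = 0.936

SE(β̂₁) = s/√Sₓₓ = 123/√21961 = 0.830002.
t = (-1.439 − (-2.216)) / 0.830002 = 0.936.
df = n − 2 = 171.
Two-sided p ≈ 0.3505, which is ≥ 0.025, so fail to reject H₀.
The data are consistent with a true slope of -2.216 minutes per unit of weekly training distance.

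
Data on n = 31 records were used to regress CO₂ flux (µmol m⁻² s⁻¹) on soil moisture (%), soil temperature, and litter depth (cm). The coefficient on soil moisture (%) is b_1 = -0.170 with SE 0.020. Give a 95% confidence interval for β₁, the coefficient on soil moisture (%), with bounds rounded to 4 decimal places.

df = n − k − 1 = 31 − 3 − 1 = 27.
t* = t_{0.025, 27} = 2.051831.
Margin = t* × SE = 2.051831 × 0.020 = 0.041037.
CI: -0.170 ± 0.041037 → (-0.2110, -0.1290).
With 95% confidence, each one-unit increase in soil moisture (%) is associated with a change of between -0.2110 and -0.1290 µmol m⁻² s⁻¹ in CO₂ flux, holding the other predictors fixed.

(-0.2110, -0.1290)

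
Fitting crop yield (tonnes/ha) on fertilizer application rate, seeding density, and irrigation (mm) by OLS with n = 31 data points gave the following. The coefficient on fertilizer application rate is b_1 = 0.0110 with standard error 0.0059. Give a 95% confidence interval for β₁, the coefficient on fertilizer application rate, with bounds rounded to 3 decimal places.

(-0.001, 0.023)

df = n − k − 1 = 31 − 3 − 1 = 27.
t* = t_{0.025, 27} = 2.051831.
Margin = t* × SE = 2.051831 × 0.0059 = 0.01211.
CI: 0.0110 ± 0.01211 → (-0.001, 0.023).
With 95% confidence, each one-unit increase in fertilizer application rate is associated with a change of between -0.001 and 0.023 tonnes/ha in crop yield, holding the other predictors fixed.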